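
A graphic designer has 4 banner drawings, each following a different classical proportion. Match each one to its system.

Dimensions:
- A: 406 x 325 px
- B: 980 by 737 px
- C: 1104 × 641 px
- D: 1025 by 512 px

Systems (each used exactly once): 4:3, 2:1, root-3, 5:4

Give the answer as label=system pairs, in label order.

A = 406/325 ≈ 1.249 → 5:4 (1.250)
B = 980/737 ≈ 1.330 → 4:3 (1.333)
C = 1104/641 ≈ 1.722 → root-3 (1.732)
D = 1025/512 ≈ 2.002 → 2:1 (2.000)

A=5:4, B=4:3, C=root-3, D=2:1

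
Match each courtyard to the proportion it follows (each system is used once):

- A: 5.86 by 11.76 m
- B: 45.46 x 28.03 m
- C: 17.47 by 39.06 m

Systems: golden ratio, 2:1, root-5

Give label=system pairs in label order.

Ratios: A ≈ 2.007; B ≈ 1.622; C ≈ 2.236.
Targets: golden ratio ≈ 1.618; 2:1 ≈ 2.000; root-5 ≈ 2.236.

A=2:1, B=golden ratio, C=root-5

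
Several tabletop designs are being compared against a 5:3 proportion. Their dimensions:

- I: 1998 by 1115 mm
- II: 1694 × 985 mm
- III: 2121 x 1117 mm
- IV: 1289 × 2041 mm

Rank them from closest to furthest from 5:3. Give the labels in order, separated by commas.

II, IV, I, III

Ratios: I = 1998 / 1115 ≈ 1.792; II = 1694 / 985 ≈ 1.720; III = 2121 / 1117 ≈ 1.899; IV = 2041 / 1289 ≈ 1.583.
|Δ from 1.667|: I 0.125; II 0.053; III 0.232; IV 0.084.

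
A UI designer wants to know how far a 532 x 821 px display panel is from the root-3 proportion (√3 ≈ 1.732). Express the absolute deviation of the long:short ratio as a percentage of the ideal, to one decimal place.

10.9%

Ratio = 821 / 532 ≈ 1.5432.
Ideal root-3 ≈ 1.7321. |1.5432 − 1.7321| / 1.7321 ≈ 10.91% → 10.9%.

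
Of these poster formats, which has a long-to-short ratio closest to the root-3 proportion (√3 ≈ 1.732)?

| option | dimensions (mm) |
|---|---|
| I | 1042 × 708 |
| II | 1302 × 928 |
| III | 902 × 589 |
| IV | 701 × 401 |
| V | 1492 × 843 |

Ratios (long/short): I ≈ 1.472; II ≈ 1.403; III ≈ 1.531; IV ≈ 1.748; V ≈ 1.770.
root-3 ≈ 1.732; option IV is nearest (Δ 0.016).

IV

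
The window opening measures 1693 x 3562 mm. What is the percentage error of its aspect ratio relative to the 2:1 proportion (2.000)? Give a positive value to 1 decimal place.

5.2%

Ratio = 3562 / 1693 ≈ 2.1040.
Ideal 2:1 = 2.0000. |2.1040 − 2.0000| / 2.0000 ≈ 5.20% → 5.2%.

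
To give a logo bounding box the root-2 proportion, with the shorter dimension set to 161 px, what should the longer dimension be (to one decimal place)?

227.7 px

root-2 ≈ 1.41421.
Longer side = 161 × 1.41421 ≈ 227.688 → 227.7 px.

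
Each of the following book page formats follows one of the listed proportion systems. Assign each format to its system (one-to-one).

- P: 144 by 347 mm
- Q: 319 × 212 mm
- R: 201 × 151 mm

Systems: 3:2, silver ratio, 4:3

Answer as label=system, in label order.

P=silver ratio, Q=3:2, R=4:3

P = 347/144 ≈ 2.410 → silver ratio (2.414)
Q = 319/212 ≈ 1.505 → 3:2 (1.500)
R = 201/151 ≈ 1.331 → 4:3 (1.333)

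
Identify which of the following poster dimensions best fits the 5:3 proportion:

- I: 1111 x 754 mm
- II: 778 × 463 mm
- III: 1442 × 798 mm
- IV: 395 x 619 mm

Ratios (long/short): I ≈ 1.473; II ≈ 1.680; III ≈ 1.807; IV ≈ 1.567.
5:3 ≈ 1.667; option II is nearest (Δ 0.013).

II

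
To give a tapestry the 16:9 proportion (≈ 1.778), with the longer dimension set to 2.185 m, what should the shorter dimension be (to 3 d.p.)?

1.229 m

16:9 ≈ 1.77778.
Shorter side = 2.185 ÷ 1.77778 ≈ 1.22906 → 1.229 m.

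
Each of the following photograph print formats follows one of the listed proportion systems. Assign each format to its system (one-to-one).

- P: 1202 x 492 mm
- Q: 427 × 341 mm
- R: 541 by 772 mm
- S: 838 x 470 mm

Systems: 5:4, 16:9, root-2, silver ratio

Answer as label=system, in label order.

P=silver ratio, Q=5:4, R=root-2, S=16:9

Ratios: P ≈ 2.443; Q ≈ 1.252; R ≈ 1.427; S ≈ 1.783.
Targets: 5:4 ≈ 1.250; 16:9 ≈ 1.778; root-2 ≈ 1.414; silver ratio ≈ 2.414.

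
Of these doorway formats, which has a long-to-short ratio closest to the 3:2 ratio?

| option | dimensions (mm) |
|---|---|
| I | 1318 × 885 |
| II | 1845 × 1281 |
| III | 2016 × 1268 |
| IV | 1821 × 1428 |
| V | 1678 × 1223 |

Target 3:2 ≈ 1.500.
I: 1.489 (Δ0.011)  II: 1.440 (Δ0.060)  III: 1.590 (Δ0.090)  IV: 1.275 (Δ0.225)  V: 1.372 (Δ0.128)

I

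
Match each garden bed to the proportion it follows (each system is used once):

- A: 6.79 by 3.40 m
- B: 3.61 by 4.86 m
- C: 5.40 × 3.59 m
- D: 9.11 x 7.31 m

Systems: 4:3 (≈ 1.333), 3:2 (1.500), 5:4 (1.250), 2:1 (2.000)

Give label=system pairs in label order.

Ratios: A ≈ 1.997; B ≈ 1.346; C ≈ 1.504; D ≈ 1.246.
Targets: 4:3 ≈ 1.333; 3:2 ≈ 1.500; 5:4 ≈ 1.250; 2:1 ≈ 2.000.

A=2:1, B=4:3, C=3:2, D=5:4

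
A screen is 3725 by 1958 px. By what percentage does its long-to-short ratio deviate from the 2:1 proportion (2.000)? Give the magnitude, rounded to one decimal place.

4.9%

Ratio = 3725 / 1958 ≈ 1.9025.
Ideal 2:1 = 2.0000. |1.9025 − 2.0000| / 2.0000 ≈ 4.87% → 4.9%.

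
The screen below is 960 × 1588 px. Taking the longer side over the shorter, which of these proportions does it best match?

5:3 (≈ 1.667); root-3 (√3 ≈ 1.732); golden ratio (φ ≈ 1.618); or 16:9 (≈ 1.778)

5:3

1588/960 ≈ 1.654. Nearest candidates are 5:3 (1.667, off by 0.013) and golden ratio (1.618, off by 0.036).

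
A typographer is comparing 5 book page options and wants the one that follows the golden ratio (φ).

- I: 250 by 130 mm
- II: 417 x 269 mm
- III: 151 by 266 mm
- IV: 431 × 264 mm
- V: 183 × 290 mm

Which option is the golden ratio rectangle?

IV

Target golden ratio ≈ 1.618.
I: 1.923 (Δ0.305)  II: 1.550 (Δ0.068)  III: 1.762 (Δ0.144)  IV: 1.633 (Δ0.015)  V: 1.585 (Δ0.033)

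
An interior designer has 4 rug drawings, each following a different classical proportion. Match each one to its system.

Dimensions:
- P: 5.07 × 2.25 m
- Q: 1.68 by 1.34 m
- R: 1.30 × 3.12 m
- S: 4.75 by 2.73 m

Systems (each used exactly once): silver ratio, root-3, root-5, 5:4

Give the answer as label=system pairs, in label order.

Ratios: P ≈ 2.253; Q ≈ 1.254; R ≈ 2.400; S ≈ 1.740.
Targets: silver ratio ≈ 2.414; root-3 ≈ 1.732; root-5 ≈ 2.236; 5:4 ≈ 1.250.

P=root-5, Q=5:4, R=silver ratio, S=root-3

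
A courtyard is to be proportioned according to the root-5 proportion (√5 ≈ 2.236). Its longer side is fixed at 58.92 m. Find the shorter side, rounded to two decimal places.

root-5 ≈ 2.23607.
Shorter side = 58.92 ÷ 2.23607 ≈ 26.3498 → 26.35 m.

26.35 m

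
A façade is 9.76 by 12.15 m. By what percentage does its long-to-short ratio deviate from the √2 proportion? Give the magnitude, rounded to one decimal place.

Ratio = 12.15 / 9.76 ≈ 1.2449.
Ideal root-2 ≈ 1.4142. |1.2449 − 1.4142| / 1.4142 ≈ 11.97% → 12.0%.

12.0%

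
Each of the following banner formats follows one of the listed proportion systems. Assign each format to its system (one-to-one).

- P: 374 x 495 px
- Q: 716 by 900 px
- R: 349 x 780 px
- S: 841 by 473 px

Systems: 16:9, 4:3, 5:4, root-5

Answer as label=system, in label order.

P=4:3, Q=5:4, R=root-5, S=16:9

Ratios: P ≈ 1.324; Q ≈ 1.257; R ≈ 2.235; S ≈ 1.778.
Targets: 16:9 ≈ 1.778; 4:3 ≈ 1.333; 5:4 ≈ 1.250; root-5 ≈ 2.236.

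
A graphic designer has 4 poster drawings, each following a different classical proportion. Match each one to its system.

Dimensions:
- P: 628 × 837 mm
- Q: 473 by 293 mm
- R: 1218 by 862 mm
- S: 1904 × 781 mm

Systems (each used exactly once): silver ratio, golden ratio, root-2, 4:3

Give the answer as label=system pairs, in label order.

P = 837/628 ≈ 1.333 → 4:3 (1.333)
Q = 473/293 ≈ 1.614 → golden ratio (1.618)
R = 1218/862 ≈ 1.413 → root-2 (1.414)
S = 1904/781 ≈ 2.438 → silver ratio (2.414)

P=4:3, Q=golden ratio, R=root-2, S=silver ratio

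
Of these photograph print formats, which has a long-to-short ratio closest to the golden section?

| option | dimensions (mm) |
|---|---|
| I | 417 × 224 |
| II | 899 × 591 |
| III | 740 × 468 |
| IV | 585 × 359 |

Target golden ratio ≈ 1.618.
I: 1.862 (Δ0.244)  II: 1.521 (Δ0.097)  III: 1.581 (Δ0.037)  IV: 1.630 (Δ0.012)

IV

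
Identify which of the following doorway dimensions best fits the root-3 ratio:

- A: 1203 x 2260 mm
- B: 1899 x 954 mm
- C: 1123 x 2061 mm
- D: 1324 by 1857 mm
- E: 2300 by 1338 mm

Target root-3 ≈ 1.732.
A: 1.879 (Δ0.147)  B: 1.991 (Δ0.259)  C: 1.835 (Δ0.103)  D: 1.403 (Δ0.329)  E: 1.719 (Δ0.013)

E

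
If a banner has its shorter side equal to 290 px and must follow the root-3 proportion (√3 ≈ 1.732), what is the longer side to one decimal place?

root-3 ≈ 1.73205.
Longer side = 290 × 1.73205 ≈ 502.295 → 502.3 px.

502.3 px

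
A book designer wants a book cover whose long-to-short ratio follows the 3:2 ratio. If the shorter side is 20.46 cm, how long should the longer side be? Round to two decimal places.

3:2 = 1.50000.
Longer side = 20.46 × 1.50000 ≈ 30.6900 → 30.69 cm.

30.69 cm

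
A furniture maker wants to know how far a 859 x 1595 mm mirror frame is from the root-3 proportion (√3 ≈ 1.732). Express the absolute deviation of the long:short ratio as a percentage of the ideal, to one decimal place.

Ratio = 1595 / 859 ≈ 1.8568.
Ideal root-3 ≈ 1.7321. |1.8568 − 1.7321| / 1.7321 ≈ 7.20% → 7.2%.

7.2%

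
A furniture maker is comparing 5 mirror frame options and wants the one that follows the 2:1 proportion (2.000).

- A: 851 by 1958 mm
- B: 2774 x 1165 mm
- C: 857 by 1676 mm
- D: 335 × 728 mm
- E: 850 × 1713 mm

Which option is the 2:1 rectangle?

E

Target 2:1 ≈ 2.000.
A: 2.301 (Δ0.301)  B: 2.381 (Δ0.381)  C: 1.956 (Δ0.044)  D: 2.173 (Δ0.173)  E: 2.015 (Δ0.015)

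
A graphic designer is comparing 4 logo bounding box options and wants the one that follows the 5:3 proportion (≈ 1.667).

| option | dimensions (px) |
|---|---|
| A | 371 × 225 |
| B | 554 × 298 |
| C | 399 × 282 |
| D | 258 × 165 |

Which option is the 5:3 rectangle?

Target 5:3 ≈ 1.667.
A: 1.649 (Δ0.018)  B: 1.859 (Δ0.192)  C: 1.415 (Δ0.252)  D: 1.564 (Δ0.103)

A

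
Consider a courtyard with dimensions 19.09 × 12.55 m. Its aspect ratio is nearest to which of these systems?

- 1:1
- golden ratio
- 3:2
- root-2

19.09/12.55 ≈ 1.521. Nearest candidates are 3:2 (1.500, off by 0.021) and golden ratio (1.618, off by 0.097).

3:2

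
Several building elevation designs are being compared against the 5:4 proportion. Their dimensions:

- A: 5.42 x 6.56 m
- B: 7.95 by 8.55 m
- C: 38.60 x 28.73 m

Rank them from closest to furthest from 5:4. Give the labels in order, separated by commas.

A, C, B

Ratios: A = 6.56 / 5.42 ≈ 1.210; B = 8.55 / 7.95 ≈ 1.075; C = 38.60 / 28.73 ≈ 1.344.
|Δ from 1.250|: A 0.040; B 0.175; C 0.094.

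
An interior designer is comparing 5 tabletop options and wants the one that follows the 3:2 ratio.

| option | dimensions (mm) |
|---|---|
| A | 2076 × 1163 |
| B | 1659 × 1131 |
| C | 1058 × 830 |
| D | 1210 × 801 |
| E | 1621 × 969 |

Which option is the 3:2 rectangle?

Target 3:2 ≈ 1.500.
A: 1.785 (Δ0.285)  B: 1.467 (Δ0.033)  C: 1.275 (Δ0.225)  D: 1.511 (Δ0.011)  E: 1.673 (Δ0.173)

D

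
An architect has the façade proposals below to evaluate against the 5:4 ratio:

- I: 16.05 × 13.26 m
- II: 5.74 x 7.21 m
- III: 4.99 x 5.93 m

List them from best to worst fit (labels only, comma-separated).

II, I, III

Ratios: I = 16.05 / 13.26 ≈ 1.210; II = 7.21 / 5.74 ≈ 1.256; III = 5.93 / 4.99 ≈ 1.188.
|Δ from 1.250|: I 0.040; II 0.006; III 0.062.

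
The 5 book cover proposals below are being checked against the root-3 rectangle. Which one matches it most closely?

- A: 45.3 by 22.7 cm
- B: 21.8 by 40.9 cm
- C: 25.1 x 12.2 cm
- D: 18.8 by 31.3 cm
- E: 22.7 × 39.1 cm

E

Ratios (long/short): A ≈ 1.996; B ≈ 1.876; C ≈ 2.057; D ≈ 1.665; E ≈ 1.722.
root-3 ≈ 1.732; option E is nearest (Δ 0.010).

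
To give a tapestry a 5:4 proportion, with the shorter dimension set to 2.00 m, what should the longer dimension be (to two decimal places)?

5:4 = 1.25000.
Longer side = 2.00 × 1.25000 ≈ 2.5000 → 2.50 m.

2.50 m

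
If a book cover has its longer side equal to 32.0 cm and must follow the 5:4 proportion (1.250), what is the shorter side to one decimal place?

25.6 cm

5:4 = 1.25000.
Shorter side = 32.0 ÷ 1.25000 ≈ 25.600 → 25.6 cm.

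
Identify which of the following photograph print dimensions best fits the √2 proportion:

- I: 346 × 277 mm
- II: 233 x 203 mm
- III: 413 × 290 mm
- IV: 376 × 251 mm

Ratios (long/short): I ≈ 1.249; II ≈ 1.148; III ≈ 1.424; IV ≈ 1.498.
root-2 ≈ 1.414; option III is nearest (Δ 0.010).

III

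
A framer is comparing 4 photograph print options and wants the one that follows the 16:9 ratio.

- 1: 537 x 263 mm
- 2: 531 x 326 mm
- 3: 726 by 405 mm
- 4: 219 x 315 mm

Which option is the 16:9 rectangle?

3

Target 16:9 ≈ 1.778.
1: 2.042 (Δ0.264)  2: 1.629 (Δ0.149)  3: 1.793 (Δ0.015)  4: 1.438 (Δ0.340)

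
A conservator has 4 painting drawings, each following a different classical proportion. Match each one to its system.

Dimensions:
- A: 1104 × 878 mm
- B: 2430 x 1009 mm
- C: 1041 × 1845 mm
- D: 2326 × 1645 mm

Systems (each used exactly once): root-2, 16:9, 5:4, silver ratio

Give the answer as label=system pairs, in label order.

A=5:4, B=silver ratio, C=16:9, D=root-2

A = 1104/878 ≈ 1.257 → 5:4 (1.250)
B = 2430/1009 ≈ 2.408 → silver ratio (2.414)
C = 1845/1041 ≈ 1.772 → 16:9 (1.778)
D = 2326/1645 ≈ 1.414 → root-2 (1.414)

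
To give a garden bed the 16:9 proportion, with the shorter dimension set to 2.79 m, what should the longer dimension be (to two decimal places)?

16:9 ≈ 1.77778.
Longer side = 2.79 × 1.77778 ≈ 4.9600 → 4.96 m.

4.96 m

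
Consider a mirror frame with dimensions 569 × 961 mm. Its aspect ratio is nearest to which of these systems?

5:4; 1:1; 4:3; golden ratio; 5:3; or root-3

5:3

Ratio = 961 / 569 ≈ 1.689.
Distances: 5:4 1.250 (Δ 0.439); 1:1 1.000 (Δ 0.689); 4:3 1.333 (Δ 0.356); golden ratio 1.618 (Δ 0.071); 5:3 1.667 (Δ 0.022); root-3 1.732 (Δ 0.043).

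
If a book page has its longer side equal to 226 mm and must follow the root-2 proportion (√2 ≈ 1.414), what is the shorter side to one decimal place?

159.8 mm

root-2 ≈ 1.41421.
Shorter side = 226 ÷ 1.41421 ≈ 159.807 → 159.8 mm.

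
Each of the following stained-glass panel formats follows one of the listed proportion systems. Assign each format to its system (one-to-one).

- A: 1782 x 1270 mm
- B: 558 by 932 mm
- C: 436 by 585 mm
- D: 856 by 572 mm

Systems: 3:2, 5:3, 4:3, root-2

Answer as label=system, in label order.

A=root-2, B=5:3, C=4:3, D=3:2

Ratios: A ≈ 1.403; B ≈ 1.670; C ≈ 1.342; D ≈ 1.497.
Targets: 3:2 ≈ 1.500; 5:3 ≈ 1.667; 4:3 ≈ 1.333; root-2 ≈ 1.414.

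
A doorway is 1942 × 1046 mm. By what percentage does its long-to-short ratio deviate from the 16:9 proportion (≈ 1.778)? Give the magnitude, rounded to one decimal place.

4.4%

Ratio = 1942 / 1046 ≈ 1.8566.
Ideal 16:9 ≈ 1.7778. |1.8566 − 1.7778| / 1.7778 ≈ 4.43% → 4.4%.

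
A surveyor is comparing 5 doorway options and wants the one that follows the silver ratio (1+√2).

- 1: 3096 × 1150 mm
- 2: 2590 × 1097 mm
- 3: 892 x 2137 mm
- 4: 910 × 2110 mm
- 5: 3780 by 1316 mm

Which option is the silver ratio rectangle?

Target silver ratio ≈ 2.414.
1: 2.692 (Δ0.278)  2: 2.361 (Δ0.053)  3: 2.396 (Δ0.018)  4: 2.319 (Δ0.095)  5: 2.872 (Δ0.458)

3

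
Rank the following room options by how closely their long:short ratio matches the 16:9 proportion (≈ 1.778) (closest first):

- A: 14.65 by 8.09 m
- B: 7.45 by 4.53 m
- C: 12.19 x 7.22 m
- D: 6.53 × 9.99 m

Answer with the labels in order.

A, C, B, D

A: 14.65/8.09 ≈ 1.811 → |1.811 − 1.778| = 0.033
B: 7.45/4.53 ≈ 1.645 → |1.645 − 1.778| = 0.133
C: 12.19/7.22 ≈ 1.688 → |1.688 − 1.778| = 0.090
D: 9.99/6.53 ≈ 1.530 → |1.530 − 1.778| = 0.248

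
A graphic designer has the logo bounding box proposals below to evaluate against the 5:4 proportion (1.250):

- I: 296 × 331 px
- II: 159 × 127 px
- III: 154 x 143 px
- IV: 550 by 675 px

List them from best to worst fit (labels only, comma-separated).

II, IV, I, III

I: 331/296 ≈ 1.118 → |1.118 − 1.250| = 0.132
II: 159/127 ≈ 1.252 → |1.252 − 1.250| = 0.002
III: 154/143 ≈ 1.077 → |1.077 − 1.250| = 0.173
IV: 675/550 ≈ 1.227 → |1.227 − 1.250| = 0.023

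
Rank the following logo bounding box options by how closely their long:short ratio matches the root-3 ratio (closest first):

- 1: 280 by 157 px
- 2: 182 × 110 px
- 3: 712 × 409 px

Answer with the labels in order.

1: 280/157 ≈ 1.783 → |1.783 − 1.732| = 0.051
2: 182/110 ≈ 1.655 → |1.655 − 1.732| = 0.077
3: 712/409 ≈ 1.741 → |1.741 − 1.732| = 0.009

3, 1, 2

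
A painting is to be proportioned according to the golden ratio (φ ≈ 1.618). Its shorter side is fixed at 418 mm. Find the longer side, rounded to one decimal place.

golden ratio ≈ 1.61803.
Longer side = 418 × 1.61803 ≈ 676.337 → 676.3 mm.

676.3 mm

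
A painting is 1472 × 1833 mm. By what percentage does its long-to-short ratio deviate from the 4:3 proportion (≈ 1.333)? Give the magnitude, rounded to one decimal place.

6.6%

Ratio = 1833 / 1472 ≈ 1.2452.
Ideal 4:3 ≈ 1.3333. |1.2452 − 1.3333| / 1.3333 ≈ 6.61% → 6.6%.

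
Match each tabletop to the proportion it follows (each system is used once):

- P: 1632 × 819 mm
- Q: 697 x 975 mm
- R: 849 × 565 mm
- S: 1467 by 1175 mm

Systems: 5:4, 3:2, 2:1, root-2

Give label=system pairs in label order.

P=2:1, Q=root-2, R=3:2, S=5:4

P = 1632/819 ≈ 1.993 → 2:1 (2.000)
Q = 975/697 ≈ 1.399 → root-2 (1.414)
R = 849/565 ≈ 1.503 → 3:2 (1.500)
S = 1467/1175 ≈ 1.249 → 5:4 (1.250)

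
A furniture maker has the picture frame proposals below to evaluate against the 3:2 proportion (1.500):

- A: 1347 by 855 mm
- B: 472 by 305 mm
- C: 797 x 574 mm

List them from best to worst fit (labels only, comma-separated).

B, A, C

A: 1347/855 ≈ 1.575 → |1.575 − 1.500| = 0.075
B: 472/305 ≈ 1.548 → |1.548 − 1.500| = 0.048
C: 797/574 ≈ 1.389 → |1.389 − 1.500| = 0.111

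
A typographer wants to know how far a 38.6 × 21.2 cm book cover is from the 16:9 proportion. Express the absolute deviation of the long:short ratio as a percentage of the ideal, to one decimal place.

2.4%

Ratio = 38.6 / 21.2 ≈ 1.8208.
Ideal 16:9 ≈ 1.7778. |1.8208 − 1.7778| / 1.7778 ≈ 2.42% → 2.4%.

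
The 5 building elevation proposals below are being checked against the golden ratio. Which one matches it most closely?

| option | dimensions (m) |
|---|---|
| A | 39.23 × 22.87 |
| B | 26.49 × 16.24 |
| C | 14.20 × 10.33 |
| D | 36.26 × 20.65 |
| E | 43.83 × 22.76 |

Ratios (long/short): A ≈ 1.715; B ≈ 1.631; C ≈ 1.375; D ≈ 1.756; E ≈ 1.926.
golden ratio ≈ 1.618; option B is nearest (Δ 0.013).

B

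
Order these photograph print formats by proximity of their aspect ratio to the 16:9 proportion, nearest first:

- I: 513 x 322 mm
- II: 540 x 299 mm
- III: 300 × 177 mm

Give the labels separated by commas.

II, III, I

I: 513/322 ≈ 1.593 → |1.593 − 1.778| = 0.185
II: 540/299 ≈ 1.806 → |1.806 − 1.778| = 0.028
III: 300/177 ≈ 1.695 → |1.695 − 1.778| = 0.083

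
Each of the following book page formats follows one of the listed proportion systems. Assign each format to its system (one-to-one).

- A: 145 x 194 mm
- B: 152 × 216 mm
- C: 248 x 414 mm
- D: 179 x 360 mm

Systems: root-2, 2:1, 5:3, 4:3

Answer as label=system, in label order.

A=4:3, B=root-2, C=5:3, D=2:1

A = 194/145 ≈ 1.338 → 4:3 (1.333)
B = 216/152 ≈ 1.421 → root-2 (1.414)
C = 414/248 ≈ 1.669 → 5:3 (1.667)
D = 360/179 ≈ 2.011 → 2:1 (2.000)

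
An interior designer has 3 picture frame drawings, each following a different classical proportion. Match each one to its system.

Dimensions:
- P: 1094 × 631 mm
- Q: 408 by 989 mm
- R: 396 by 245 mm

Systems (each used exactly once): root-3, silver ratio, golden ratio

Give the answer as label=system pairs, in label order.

P = 1094/631 ≈ 1.734 → root-3 (1.732)
Q = 989/408 ≈ 2.424 → silver ratio (2.414)
R = 396/245 ≈ 1.616 → golden ratio (1.618)

P=root-3, Q=silver ratio, R=golden ratio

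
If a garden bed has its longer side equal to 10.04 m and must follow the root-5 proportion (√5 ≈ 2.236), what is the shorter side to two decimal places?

4.49 m

root-5 ≈ 2.23607.
Shorter side = 10.04 ÷ 2.23607 ≈ 4.4900 → 4.49 m.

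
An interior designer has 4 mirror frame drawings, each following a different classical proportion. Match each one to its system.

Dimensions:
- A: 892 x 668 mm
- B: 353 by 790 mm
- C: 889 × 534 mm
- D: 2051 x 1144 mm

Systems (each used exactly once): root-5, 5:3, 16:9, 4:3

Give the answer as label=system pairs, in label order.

A=4:3, B=root-5, C=5:3, D=16:9

Ratios: A ≈ 1.335; B ≈ 2.238; C ≈ 1.665; D ≈ 1.793.
Targets: root-5 ≈ 2.236; 5:3 ≈ 1.667; 16:9 ≈ 1.778; 4:3 ≈ 1.333.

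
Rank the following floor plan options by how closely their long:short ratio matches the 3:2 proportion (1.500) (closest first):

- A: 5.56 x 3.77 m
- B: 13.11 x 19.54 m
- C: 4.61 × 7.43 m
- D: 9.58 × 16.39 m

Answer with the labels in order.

A: 5.56/3.77 ≈ 1.475 → |1.475 − 1.500| = 0.025
B: 19.54/13.11 ≈ 1.490 → |1.490 − 1.500| = 0.010
C: 7.43/4.61 ≈ 1.612 → |1.612 − 1.500| = 0.112
D: 16.39/9.58 ≈ 1.711 → |1.711 − 1.500| = 0.211

B, A, C, D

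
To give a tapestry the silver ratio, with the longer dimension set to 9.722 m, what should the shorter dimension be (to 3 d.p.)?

4.027 m

silver ratio ≈ 2.41421.
Shorter side = 9.722 ÷ 2.41421 ≈ 4.02699 → 4.027 m.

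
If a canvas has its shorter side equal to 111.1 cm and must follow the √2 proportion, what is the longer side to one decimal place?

root-2 ≈ 1.41421.
Longer side = 111.1 × 1.41421 ≈ 157.119 → 157.1 cm.

157.1 cm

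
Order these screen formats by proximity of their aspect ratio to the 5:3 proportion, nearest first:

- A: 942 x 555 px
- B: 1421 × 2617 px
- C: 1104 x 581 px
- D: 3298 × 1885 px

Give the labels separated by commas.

Ratios: A = 942 / 555 ≈ 1.697; B = 2617 / 1421 ≈ 1.842; C = 1104 / 581 ≈ 1.900; D = 3298 / 1885 ≈ 1.750.
|Δ from 1.667|: A 0.030; B 0.175; C 0.233; D 0.083.

A, D, B, C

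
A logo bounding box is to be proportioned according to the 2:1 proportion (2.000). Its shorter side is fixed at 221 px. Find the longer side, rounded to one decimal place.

2:1 = 2.00000.
Longer side = 221 × 2.00000 ≈ 442.000 → 442.0 px.

442.0 px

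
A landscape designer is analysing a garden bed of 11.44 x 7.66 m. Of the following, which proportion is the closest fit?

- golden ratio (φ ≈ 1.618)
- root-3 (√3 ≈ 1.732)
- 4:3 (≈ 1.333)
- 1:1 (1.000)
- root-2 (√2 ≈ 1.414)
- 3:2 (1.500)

3:2

Ratio = 11.44 / 7.66 ≈ 1.493.
Distances: golden ratio 1.618 (Δ 0.125); root-3 1.732 (Δ 0.239); 4:3 1.333 (Δ 0.160); 1:1 1.000 (Δ 0.493); root-2 1.414 (Δ 0.079); 3:2 1.500 (Δ 0.007).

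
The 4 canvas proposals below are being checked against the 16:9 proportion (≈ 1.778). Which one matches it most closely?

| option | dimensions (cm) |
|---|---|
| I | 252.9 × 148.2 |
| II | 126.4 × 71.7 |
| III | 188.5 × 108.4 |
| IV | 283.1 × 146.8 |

Target 16:9 ≈ 1.778.
I: 1.706 (Δ0.072)  II: 1.763 (Δ0.015)  III: 1.739 (Δ0.039)  IV: 1.928 (Δ0.150)

II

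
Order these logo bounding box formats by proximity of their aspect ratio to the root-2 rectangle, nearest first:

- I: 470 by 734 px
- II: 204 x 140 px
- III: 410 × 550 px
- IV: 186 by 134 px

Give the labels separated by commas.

IV, II, III, I

I: 734/470 ≈ 1.562 → |1.562 − 1.414| = 0.148
II: 204/140 ≈ 1.457 → |1.457 − 1.414| = 0.043
III: 550/410 ≈ 1.341 → |1.341 − 1.414| = 0.073
IV: 186/134 ≈ 1.388 → |1.388 − 1.414| = 0.026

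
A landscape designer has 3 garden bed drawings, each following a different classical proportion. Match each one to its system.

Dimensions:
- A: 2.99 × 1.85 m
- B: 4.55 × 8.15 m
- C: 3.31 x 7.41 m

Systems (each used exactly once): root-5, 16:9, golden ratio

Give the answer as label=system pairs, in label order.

A=golden ratio, B=16:9, C=root-5

A = 2.99/1.85 ≈ 1.616 → golden ratio (1.618)
B = 8.15/4.55 ≈ 1.791 → 16:9 (1.778)
C = 7.41/3.31 ≈ 2.239 → root-5 (2.236)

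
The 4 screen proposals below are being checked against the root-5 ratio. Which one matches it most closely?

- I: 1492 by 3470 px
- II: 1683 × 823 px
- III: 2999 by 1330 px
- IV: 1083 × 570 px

III

Ratios (long/short): I ≈ 2.326; II ≈ 2.045; III ≈ 2.255; IV ≈ 1.900.
root-5 ≈ 2.236; option III is nearest (Δ 0.019).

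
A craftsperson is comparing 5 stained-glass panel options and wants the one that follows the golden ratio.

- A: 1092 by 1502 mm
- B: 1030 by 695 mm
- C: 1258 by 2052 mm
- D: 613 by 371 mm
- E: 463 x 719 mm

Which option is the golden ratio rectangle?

C

Ratios (long/short): A ≈ 1.375; B ≈ 1.482; C ≈ 1.631; D ≈ 1.652; E ≈ 1.553.
golden ratio ≈ 1.618; option C is nearest (Δ 0.013).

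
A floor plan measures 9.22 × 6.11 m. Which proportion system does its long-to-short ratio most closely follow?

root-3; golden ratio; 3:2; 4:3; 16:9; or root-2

3:2

9.22/6.11 ≈ 1.509. Nearest candidates are 3:2 (1.500, off by 0.009) and root-2 (1.414, off by 0.095).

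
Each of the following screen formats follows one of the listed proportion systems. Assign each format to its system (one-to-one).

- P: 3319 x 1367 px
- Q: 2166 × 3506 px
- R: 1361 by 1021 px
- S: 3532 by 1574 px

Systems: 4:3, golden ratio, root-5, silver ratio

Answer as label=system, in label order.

P = 3319/1367 ≈ 2.428 → silver ratio (2.414)
Q = 3506/2166 ≈ 1.619 → golden ratio (1.618)
R = 1361/1021 ≈ 1.333 → 4:3 (1.333)
S = 3532/1574 ≈ 2.244 → root-5 (2.236)

P=silver ratio, Q=golden ratio, R=4:3, S=root-5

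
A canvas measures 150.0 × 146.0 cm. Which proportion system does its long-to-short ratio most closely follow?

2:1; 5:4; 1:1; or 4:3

1:1

150.0/146.0 ≈ 1.027. Nearest candidates are 1:1 (1.000, off by 0.027) and 5:4 (1.250, off by 0.223).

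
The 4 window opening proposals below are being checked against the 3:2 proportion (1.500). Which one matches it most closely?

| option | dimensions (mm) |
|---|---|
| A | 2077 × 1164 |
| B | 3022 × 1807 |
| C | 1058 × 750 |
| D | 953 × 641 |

Target 3:2 ≈ 1.500.
A: 1.784 (Δ0.284)  B: 1.672 (Δ0.172)  C: 1.411 (Δ0.089)  D: 1.487 (Δ0.013)

D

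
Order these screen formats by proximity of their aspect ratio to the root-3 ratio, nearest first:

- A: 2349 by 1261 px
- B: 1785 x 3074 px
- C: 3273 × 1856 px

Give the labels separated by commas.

Ratios: A = 2349 / 1261 ≈ 1.863; B = 3074 / 1785 ≈ 1.722; C = 3273 / 1856 ≈ 1.763.
|Δ from 1.732|: A 0.131; B 0.010; C 0.031.

B, C, A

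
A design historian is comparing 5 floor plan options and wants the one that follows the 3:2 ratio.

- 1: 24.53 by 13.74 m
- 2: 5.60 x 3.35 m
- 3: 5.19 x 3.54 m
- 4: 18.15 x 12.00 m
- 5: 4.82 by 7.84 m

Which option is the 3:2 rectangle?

Ratios (long/short): 1 ≈ 1.785; 2 ≈ 1.672; 3 ≈ 1.466; 4 ≈ 1.512; 5 ≈ 1.627.
3:2 ≈ 1.500; option 4 is nearest (Δ 0.012).

4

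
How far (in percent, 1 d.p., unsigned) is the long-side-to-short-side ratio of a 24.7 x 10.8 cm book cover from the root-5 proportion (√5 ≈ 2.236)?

Ratio = 24.7 / 10.8 ≈ 2.2870.
Ideal root-5 ≈ 2.2361. |2.2870 − 2.2361| / 2.2361 ≈ 2.28% → 2.3%.

2.3%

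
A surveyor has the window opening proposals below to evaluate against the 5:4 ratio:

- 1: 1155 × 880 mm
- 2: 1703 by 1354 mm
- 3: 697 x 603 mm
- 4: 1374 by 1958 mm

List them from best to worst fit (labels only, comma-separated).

2, 1, 3, 4

1: 1155/880 ≈ 1.312 → |1.312 − 1.250| = 0.062
2: 1703/1354 ≈ 1.258 → |1.258 − 1.250| = 0.008
3: 697/603 ≈ 1.156 → |1.156 − 1.250| = 0.094
4: 1958/1374 ≈ 1.425 → |1.425 − 1.250| = 0.175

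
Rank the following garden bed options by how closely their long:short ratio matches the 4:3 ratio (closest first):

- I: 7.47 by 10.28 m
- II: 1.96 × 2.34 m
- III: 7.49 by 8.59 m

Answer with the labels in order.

I, II, III

Ratios: I = 10.28 / 7.47 ≈ 1.376; II = 2.34 / 1.96 ≈ 1.194; III = 8.59 / 7.49 ≈ 1.147.
|Δ from 1.333|: I 0.043; II 0.139; III 0.186.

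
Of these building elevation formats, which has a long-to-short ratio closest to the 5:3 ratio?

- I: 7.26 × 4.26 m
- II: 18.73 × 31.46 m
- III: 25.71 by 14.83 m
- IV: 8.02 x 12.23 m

Target 5:3 ≈ 1.667.
I: 1.704 (Δ0.037)  II: 1.680 (Δ0.013)  III: 1.734 (Δ0.067)  IV: 1.525 (Δ0.142)

II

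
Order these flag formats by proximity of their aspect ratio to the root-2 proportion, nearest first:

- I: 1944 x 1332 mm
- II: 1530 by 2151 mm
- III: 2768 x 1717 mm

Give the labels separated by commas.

I: 1944/1332 ≈ 1.459 → |1.459 − 1.414| = 0.045
II: 2151/1530 ≈ 1.406 → |1.406 − 1.414| = 0.008
III: 2768/1717 ≈ 1.612 → |1.612 − 1.414| = 0.198

II, I, III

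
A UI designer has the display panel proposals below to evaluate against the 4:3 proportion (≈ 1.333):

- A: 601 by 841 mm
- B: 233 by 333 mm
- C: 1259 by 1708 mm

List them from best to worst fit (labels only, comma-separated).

C, A, B

Ratios: A = 841 / 601 ≈ 1.399; B = 333 / 233 ≈ 1.429; C = 1708 / 1259 ≈ 1.357.
|Δ from 1.333|: A 0.066; B 0.096; C 0.024.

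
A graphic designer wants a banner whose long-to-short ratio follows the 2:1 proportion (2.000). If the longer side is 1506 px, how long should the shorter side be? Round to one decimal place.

2:1 = 2.00000.
Shorter side = 1506 ÷ 2.00000 ≈ 753.000 → 753.0 px.

753.0 px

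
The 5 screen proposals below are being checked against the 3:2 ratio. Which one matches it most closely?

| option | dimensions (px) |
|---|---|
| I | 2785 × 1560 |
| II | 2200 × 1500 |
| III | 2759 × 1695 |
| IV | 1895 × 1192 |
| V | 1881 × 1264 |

V

Target 3:2 ≈ 1.500.
I: 1.785 (Δ0.285)  II: 1.467 (Δ0.033)  III: 1.628 (Δ0.128)  IV: 1.590 (Δ0.090)  V: 1.488 (Δ0.012)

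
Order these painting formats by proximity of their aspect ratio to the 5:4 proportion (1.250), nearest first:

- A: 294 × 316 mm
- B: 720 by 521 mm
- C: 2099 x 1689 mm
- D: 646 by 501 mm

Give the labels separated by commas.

C, D, B, A

Ratios: A = 316 / 294 ≈ 1.075; B = 720 / 521 ≈ 1.382; C = 2099 / 1689 ≈ 1.243; D = 646 / 501 ≈ 1.289.
|Δ from 1.250|: A 0.175; B 0.132; C 0.007; D 0.039.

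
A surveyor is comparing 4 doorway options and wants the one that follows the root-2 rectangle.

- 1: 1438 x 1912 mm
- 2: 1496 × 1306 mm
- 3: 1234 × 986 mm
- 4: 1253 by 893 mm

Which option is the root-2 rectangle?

Ratios (long/short): 1 ≈ 1.330; 2 ≈ 1.145; 3 ≈ 1.252; 4 ≈ 1.403.
root-2 ≈ 1.414; option 4 is nearest (Δ 0.011).

4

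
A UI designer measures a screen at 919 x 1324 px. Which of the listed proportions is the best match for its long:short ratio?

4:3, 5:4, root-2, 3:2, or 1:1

Ratio = 1324 / 919 ≈ 1.441.
Distances: 4:3 1.333 (Δ 0.108); 5:4 1.250 (Δ 0.191); root-2 1.414 (Δ 0.027); 3:2 1.500 (Δ 0.059); 1:1 1.000 (Δ 0.441).

root-2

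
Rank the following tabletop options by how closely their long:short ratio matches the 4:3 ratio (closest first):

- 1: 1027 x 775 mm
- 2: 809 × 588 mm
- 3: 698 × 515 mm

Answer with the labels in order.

1, 3, 2

Ratios: 1 = 1027 / 775 ≈ 1.325; 2 = 809 / 588 ≈ 1.376; 3 = 698 / 515 ≈ 1.355.
|Δ from 1.333|: 1 0.008; 2 0.043; 3 0.022.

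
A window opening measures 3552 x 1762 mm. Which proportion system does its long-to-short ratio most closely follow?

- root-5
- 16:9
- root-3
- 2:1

3552/1762 ≈ 2.016. Nearest candidates are 2:1 (2.000, off by 0.016) and root-5 (2.236, off by 0.220).

2:1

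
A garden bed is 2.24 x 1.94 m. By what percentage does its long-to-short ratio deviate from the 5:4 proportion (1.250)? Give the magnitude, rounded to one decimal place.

7.6%

Ratio = 2.24 / 1.94 ≈ 1.1546.
Ideal 5:4 = 1.2500. |1.1546 − 1.2500| / 1.2500 ≈ 7.63% → 7.6%.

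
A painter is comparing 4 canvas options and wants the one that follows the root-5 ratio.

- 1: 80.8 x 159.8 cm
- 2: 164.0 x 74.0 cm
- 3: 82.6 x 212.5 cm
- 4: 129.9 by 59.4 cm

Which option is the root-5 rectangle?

2

Target root-5 ≈ 2.236.
1: 1.978 (Δ0.258)  2: 2.216 (Δ0.020)  3: 2.573 (Δ0.337)  4: 2.187 (Δ0.049)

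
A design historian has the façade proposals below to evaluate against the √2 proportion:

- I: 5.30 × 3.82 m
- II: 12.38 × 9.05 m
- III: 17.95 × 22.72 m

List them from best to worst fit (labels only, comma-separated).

I, II, III

I: 5.30/3.82 ≈ 1.387 → |1.387 − 1.414| = 0.027
II: 12.38/9.05 ≈ 1.368 → |1.368 − 1.414| = 0.046
III: 22.72/17.95 ≈ 1.266 → |1.266 − 1.414| = 0.148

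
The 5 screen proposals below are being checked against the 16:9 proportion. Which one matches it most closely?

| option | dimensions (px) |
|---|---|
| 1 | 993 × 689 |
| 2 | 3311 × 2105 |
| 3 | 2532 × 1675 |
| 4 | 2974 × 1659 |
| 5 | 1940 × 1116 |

4

Ratios (long/short): 1 ≈ 1.441; 2 ≈ 1.573; 3 ≈ 1.512; 4 ≈ 1.793; 5 ≈ 1.738.
16:9 ≈ 1.778; option 4 is nearest (Δ 0.015).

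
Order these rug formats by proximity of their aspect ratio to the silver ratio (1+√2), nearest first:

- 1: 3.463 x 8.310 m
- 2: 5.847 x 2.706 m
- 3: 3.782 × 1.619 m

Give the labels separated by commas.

1: 8.310/3.463 ≈ 2.400 → |2.400 − 2.414| = 0.014
2: 5.847/2.706 ≈ 2.161 → |2.161 − 2.414| = 0.253
3: 3.782/1.619 ≈ 2.336 → |2.336 − 2.414| = 0.078

1, 3, 2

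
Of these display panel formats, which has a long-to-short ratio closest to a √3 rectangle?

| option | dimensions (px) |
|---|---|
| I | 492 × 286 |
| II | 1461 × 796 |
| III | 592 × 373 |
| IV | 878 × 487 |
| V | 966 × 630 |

I

Ratios (long/short): I ≈ 1.720; II ≈ 1.835; III ≈ 1.587; IV ≈ 1.803; V ≈ 1.533.
root-3 ≈ 1.732; option I is nearest (Δ 0.012).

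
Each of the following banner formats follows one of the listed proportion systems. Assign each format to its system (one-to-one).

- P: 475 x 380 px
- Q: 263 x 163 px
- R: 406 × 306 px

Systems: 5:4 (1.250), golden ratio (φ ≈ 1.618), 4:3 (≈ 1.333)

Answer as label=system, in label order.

P=5:4, Q=golden ratio, R=4:3

Ratios: P ≈ 1.250; Q ≈ 1.613; R ≈ 1.327.
Targets: 5:4 ≈ 1.250; golden ratio ≈ 1.618; 4:3 ≈ 1.333.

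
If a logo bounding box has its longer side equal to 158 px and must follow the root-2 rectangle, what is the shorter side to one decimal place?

111.7 px

root-2 ≈ 1.41421.
Shorter side = 158 ÷ 1.41421 ≈ 111.723 → 111.7 px.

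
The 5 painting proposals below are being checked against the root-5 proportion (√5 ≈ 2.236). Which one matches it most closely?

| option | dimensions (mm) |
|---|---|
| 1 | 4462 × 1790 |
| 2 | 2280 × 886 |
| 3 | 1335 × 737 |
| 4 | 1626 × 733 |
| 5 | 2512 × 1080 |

Ratios (long/short): 1 ≈ 2.493; 2 ≈ 2.573; 3 ≈ 1.811; 4 ≈ 2.218; 5 ≈ 2.326.
root-5 ≈ 2.236; option 4 is nearest (Δ 0.018).

4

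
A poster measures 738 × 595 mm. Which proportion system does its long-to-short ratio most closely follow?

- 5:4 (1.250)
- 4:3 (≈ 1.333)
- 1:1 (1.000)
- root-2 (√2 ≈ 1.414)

5:4

Ratio = 738 / 595 ≈ 1.240.
Distances: 5:4 1.250 (Δ 0.010); 4:3 1.333 (Δ 0.093); 1:1 1.000 (Δ 0.240); root-2 1.414 (Δ 0.174).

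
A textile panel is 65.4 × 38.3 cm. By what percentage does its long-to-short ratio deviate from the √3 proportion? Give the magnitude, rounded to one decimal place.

1.4%

Ratio = 65.4 / 38.3 ≈ 1.7076.
Ideal root-3 ≈ 1.7321. |1.7076 − 1.7321| / 1.7321 ≈ 1.41% → 1.4%.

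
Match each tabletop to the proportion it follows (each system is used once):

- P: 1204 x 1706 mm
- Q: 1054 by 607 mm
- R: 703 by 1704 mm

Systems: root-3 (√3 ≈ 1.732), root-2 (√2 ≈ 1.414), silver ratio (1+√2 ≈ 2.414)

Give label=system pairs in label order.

P = 1706/1204 ≈ 1.417 → root-2 (1.414)
Q = 1054/607 ≈ 1.736 → root-3 (1.732)
R = 1704/703 ≈ 2.424 → silver ratio (2.414)

P=root-2, Q=root-3, R=silver ratio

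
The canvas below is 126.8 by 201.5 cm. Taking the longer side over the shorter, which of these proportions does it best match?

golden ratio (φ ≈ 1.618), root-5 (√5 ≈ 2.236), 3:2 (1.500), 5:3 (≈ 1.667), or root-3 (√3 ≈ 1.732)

201.5/126.8 ≈ 1.589. Nearest candidates are golden ratio (1.618, off by 0.029) and 5:3 (1.667, off by 0.078).

golden ratio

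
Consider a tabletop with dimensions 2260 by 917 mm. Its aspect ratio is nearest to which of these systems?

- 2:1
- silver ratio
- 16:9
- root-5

Ratio = 2260 / 917 ≈ 2.465.
Distances: 2:1 2.000 (Δ 0.465); silver ratio 2.414 (Δ 0.051); 16:9 1.778 (Δ 0.687); root-5 2.236 (Δ 0.229).

silver ratio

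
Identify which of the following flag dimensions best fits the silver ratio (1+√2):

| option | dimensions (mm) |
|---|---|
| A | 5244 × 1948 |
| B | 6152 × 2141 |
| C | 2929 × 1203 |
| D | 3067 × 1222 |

Ratios (long/short): A ≈ 2.692; B ≈ 2.873; C ≈ 2.435; D ≈ 2.510.
silver ratio ≈ 2.414; option C is nearest (Δ 0.021).

C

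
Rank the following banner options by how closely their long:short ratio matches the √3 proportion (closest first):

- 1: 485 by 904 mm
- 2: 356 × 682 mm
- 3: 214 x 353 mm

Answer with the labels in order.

3, 1, 2

Ratios: 1 = 904 / 485 ≈ 1.864; 2 = 682 / 356 ≈ 1.916; 3 = 353 / 214 ≈ 1.650.
|Δ from 1.732|: 1 0.132; 2 0.184; 3 0.082.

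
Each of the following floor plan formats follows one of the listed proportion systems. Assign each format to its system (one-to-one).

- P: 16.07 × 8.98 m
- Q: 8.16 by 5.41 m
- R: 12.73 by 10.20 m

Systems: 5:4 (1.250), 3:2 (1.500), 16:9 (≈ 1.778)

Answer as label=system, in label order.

P=16:9, Q=3:2, R=5:4

Ratios: P ≈ 1.790; Q ≈ 1.508; R ≈ 1.248.
Targets: 5:4 ≈ 1.250; 3:2 ≈ 1.500; 16:9 ≈ 1.778.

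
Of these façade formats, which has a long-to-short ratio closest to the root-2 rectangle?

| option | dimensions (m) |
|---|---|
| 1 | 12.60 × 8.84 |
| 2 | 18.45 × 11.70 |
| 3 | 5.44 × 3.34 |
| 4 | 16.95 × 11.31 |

1

Target root-2 ≈ 1.414.
1: 1.425 (Δ0.011)  2: 1.577 (Δ0.163)  3: 1.629 (Δ0.215)  4: 1.499 (Δ0.085)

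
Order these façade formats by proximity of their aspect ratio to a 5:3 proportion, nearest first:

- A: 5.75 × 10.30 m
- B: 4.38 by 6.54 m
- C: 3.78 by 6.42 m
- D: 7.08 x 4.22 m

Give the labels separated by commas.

D, C, A, B

Ratios: A = 10.30 / 5.75 ≈ 1.791; B = 6.54 / 4.38 ≈ 1.493; C = 6.42 / 3.78 ≈ 1.698; D = 7.08 / 4.22 ≈ 1.678.
|Δ from 1.667|: A 0.124; B 0.174; C 0.031; D 0.011.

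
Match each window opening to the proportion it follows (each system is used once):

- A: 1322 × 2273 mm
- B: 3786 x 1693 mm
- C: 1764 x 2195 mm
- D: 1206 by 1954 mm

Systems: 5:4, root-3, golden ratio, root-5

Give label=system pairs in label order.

A=root-3, B=root-5, C=5:4, D=golden ratio

Ratios: A ≈ 1.719; B ≈ 2.236; C ≈ 1.244; D ≈ 1.620.
Targets: 5:4 ≈ 1.250; root-3 ≈ 1.732; golden ratio ≈ 1.618; root-5 ≈ 2.236.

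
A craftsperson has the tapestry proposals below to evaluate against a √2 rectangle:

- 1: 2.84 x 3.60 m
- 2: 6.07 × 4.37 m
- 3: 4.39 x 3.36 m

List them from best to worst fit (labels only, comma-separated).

2, 3, 1

1: 3.60/2.84 ≈ 1.268 → |1.268 − 1.414| = 0.146
2: 6.07/4.37 ≈ 1.389 → |1.389 − 1.414| = 0.025
3: 4.39/3.36 ≈ 1.307 → |1.307 − 1.414| = 0.107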